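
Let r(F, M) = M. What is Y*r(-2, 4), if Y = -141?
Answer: -564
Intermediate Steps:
Y*r(-2, 4) = -141*4 = -564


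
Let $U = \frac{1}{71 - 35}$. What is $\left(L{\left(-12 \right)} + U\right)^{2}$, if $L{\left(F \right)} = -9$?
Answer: $\frac{104329}{1296} \approx 80.501$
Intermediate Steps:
$U = \frac{1}{36}$ ($U = \frac{1}{71 - 35} = \frac{1}{36} \approx 0.027778$)
$\left(L{\left(-12 \right)} + U\right)^{2} = \left(-9 + \frac{1}{36}\right)^{2} = \left(- \frac{323}{36}\right)^{2} = \frac{104329}{1296}$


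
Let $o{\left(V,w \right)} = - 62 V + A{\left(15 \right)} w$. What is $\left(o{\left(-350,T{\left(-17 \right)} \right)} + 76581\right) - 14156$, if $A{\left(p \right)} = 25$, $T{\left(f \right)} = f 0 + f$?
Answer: $83700$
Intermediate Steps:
$T{\left(f \right)} = f$ ($T{\left(f \right)} = 0 + f = f$)
$o{\left(V,w \right)} = - 62 V + 25 w$
$\left(o{\left(-350,T{\left(-17 \right)} \right)} + 76581\right) - 14156 = \left(\left(\left(-62\right) \left(-350\right) + 25 \left(-17\right)\right) + 76581\right) - 14156 = \left(\left(21700 - 425\right) + 76581\right) - 14156 = \left(21275 + 76581\right) - 14156 = 97856 - 14156 = 83700$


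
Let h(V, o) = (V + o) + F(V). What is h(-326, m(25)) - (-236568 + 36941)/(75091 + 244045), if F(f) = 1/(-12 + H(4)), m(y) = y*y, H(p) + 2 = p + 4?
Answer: 286704305/957408 ≈ 299.46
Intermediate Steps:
H(p) = 2 + p (H(p) = -2 + (p + 4) = -2 + (4 + p) = 2 + p)
m(y) = y²
F(f) = -⅙ (F(f) = 1/(-12 + (2 + 4)) = 1/(-12 + 6) = 1/(-6) = -⅙)
h(V, o) = -⅙ + V + o (h(V, o) = (V + o) - ⅙ = -⅙ + V + o)
h(-326, m(25)) - (-236568 + 36941)/(75091 + 244045) = (-⅙ - 326 + 25²) - (-236568 + 36941)/(75091 + 244045) = (-⅙ - 326 + 625) - (-199627)/319136 = 1793/6 - (-199627)/319136 = 1793/6 - 1*(-199627/319136) = 1793/6 + 199627/319136 = 286704305/957408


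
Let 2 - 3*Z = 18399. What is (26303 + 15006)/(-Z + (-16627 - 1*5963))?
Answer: -123927/49373 ≈ -2.5100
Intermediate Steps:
Z = -18397/3 (Z = ⅔ - ⅓*18399 = ⅔ - 6133 = -18397/3 ≈ -6132.3)
(26303 + 15006)/(-Z + (-16627 - 1*5963)) = (26303 + 15006)/(-1*(-18397/3) + (-16627 - 1*5963)) = 41309/(18397/3 + (-16627 - 5963)) = 41309/(18397/3 - 22590) = 41309/(-49373/3) = 41309*(-3/49373) = -123927/49373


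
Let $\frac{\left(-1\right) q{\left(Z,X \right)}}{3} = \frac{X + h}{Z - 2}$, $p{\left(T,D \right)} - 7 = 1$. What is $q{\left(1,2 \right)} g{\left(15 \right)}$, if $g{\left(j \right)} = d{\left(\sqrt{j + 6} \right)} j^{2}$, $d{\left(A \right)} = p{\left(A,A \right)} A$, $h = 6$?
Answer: $43200 \sqrt{21} \approx 1.9797 \cdot 10^{5}$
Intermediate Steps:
$p{\left(T,D \right)} = 8$ ($p{\left(T,D \right)} = 7 + 1 = 8$)
$d{\left(A \right)} = 8 A$
$g{\left(j \right)} = 8 j^{2} \sqrt{6 + j}$ ($g{\left(j \right)} = 8 \sqrt{j + 6} j^{2} = 8 \sqrt{6 + j} j^{2} = 8 j^{2} \sqrt{6 + j}$)
$q{\left(Z,X \right)} = - \frac{3 \left(6 + X\right)}{-2 + Z}$ ($q{\left(Z,X \right)} = - 3 \frac{X + 6}{Z - 2} = - 3 \frac{6 + X}{-2 + Z} = - \frac{3 \left(6 + X\right)}{-2 + Z}$)
$q{\left(1,2 \right)} g{\left(15 \right)} = \frac{3 \left(-6 - 2\right)}{-2 + 1} \cdot 8 \cdot 15^{2} \sqrt{6 + 15} = \frac{3 \left(-6 - 2\right)}{-1} \cdot 8 \cdot 225 \sqrt{21} = 3 \left(-1\right) \left(-8\right) 1800 \sqrt{21} = 24 \cdot 1800 \sqrt{21} = 43200 \sqrt{21}$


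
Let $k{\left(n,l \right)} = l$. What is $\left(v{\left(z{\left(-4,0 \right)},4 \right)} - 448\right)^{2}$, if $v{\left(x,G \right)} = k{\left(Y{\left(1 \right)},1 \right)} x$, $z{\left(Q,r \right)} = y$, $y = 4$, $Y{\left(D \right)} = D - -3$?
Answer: $197136$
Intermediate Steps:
$Y{\left(D \right)} = 3 + D$ ($Y{\left(D \right)} = D + 3 = 3 + D$)
$z{\left(Q,r \right)} = 4$
$v{\left(x,G \right)} = x$ ($v{\left(x,G \right)} = 1 x = x$)
$\left(v{\left(z{\left(-4,0 \right)},4 \right)} - 448\right)^{2} = \left(4 - 448\right)^{2} = \left(-444\right)^{2} = 197136$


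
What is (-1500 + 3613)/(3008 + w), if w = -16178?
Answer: -2113/13170 ≈ -0.16044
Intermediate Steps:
(-1500 + 3613)/(3008 + w) = (-1500 + 3613)/(3008 - 16178) = 2113/(-13170) = 2113*(-1/13170) = -2113/13170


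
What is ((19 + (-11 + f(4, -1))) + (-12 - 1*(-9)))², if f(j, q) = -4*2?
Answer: 9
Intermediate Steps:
f(j, q) = -8
((19 + (-11 + f(4, -1))) + (-12 - 1*(-9)))² = ((19 + (-11 - 8)) + (-12 - 1*(-9)))² = ((19 - 19) + (-12 + 9))² = (0 - 3)² = (-3)² = 9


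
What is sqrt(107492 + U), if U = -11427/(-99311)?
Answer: sqrt(1060159765936529)/99311 ≈ 327.86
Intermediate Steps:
U = 11427/99311 (U = -11427*(-1/99311) = 11427/99311 ≈ 0.11506)
sqrt(107492 + U) = sqrt(107492 + 11427/99311) = sqrt(10675149439/99311) = sqrt(1060159765936529)/99311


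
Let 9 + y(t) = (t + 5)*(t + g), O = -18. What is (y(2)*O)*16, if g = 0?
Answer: -1440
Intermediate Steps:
y(t) = -9 + t*(5 + t) (y(t) = -9 + (t + 5)*(t + 0) = -9 + (5 + t)*t = -9 + t*(5 + t))
(y(2)*O)*16 = ((-9 + 2² + 5*2)*(-18))*16 = ((-9 + 4 + 10)*(-18))*16 = (5*(-18))*16 = -90*16 = -1440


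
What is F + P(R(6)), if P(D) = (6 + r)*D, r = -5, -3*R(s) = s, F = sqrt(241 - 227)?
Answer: -2 + sqrt(14) ≈ 1.7417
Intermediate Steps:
F = sqrt(14) ≈ 3.7417
R(s) = -s/3
P(D) = D (P(D) = (6 - 5)*D = 1*D = D)
F + P(R(6)) = sqrt(14) - 1/3*6 = sqrt(14) - 2 = -2 + sqrt(14)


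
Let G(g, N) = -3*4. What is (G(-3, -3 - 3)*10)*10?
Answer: -1200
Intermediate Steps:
G(g, N) = -12
(G(-3, -3 - 3)*10)*10 = -12*10*10 = -120*10 = -1200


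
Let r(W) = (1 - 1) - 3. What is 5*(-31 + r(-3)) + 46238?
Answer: 46068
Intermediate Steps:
r(W) = -3 (r(W) = 0 - 3 = -3)
5*(-31 + r(-3)) + 46238 = 5*(-31 - 3) + 46238 = 5*(-34) + 46238 = -170 + 46238 = 46068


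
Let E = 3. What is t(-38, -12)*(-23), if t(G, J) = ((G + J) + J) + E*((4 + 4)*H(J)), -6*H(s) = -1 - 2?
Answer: 1150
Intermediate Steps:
H(s) = ½ (H(s) = -(-1 - 2)/6 = -⅙*(-3) = ½)
t(G, J) = 12 + G + 2*J (t(G, J) = ((G + J) + J) + 3*((4 + 4)*(½)) = (G + 2*J) + 3*(8*(½)) = (G + 2*J) + 3*4 = (G + 2*J) + 12 = 12 + G + 2*J)
t(-38, -12)*(-23) = (12 - 38 + 2*(-12))*(-23) = (12 - 38 - 24)*(-23) = -50*(-23) = 1150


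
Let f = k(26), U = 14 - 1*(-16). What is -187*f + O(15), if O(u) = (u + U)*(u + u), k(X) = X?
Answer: -3512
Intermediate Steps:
U = 30 (U = 14 + 16 = 30)
O(u) = 2*u*(30 + u) (O(u) = (u + 30)*(u + u) = (30 + u)*(2*u) = 2*u*(30 + u))
f = 26
-187*f + O(15) = -187*26 + 2*15*(30 + 15) = -4862 + 2*15*45 = -4862 + 1350 = -3512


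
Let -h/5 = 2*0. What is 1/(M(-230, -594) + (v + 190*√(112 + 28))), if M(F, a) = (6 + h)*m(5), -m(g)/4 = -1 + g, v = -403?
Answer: 499/4804999 + 380*√35/4804999 ≈ 0.00057172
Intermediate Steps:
h = 0 (h = -10*0 = -5*0 = 0)
m(g) = 4 - 4*g (m(g) = -4*(-1 + g) = 4 - 4*g)
M(F, a) = -96 (M(F, a) = (6 + 0)*(4 - 4*5) = 6*(4 - 20) = 6*(-16) = -96)
1/(M(-230, -594) + (v + 190*√(112 + 28))) = 1/(-96 + (-403 + 190*√(112 + 28))) = 1/(-96 + (-403 + 190*√140)) = 1/(-96 + (-403 + 190*(2*√35))) = 1/(-96 + (-403 + 380*√35)) = 1/(-499 + 380*√35)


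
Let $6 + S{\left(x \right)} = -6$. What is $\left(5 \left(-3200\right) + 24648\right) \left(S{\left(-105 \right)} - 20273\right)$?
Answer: $-175424680$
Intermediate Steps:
$S{\left(x \right)} = -12$ ($S{\left(x \right)} = -6 - 6 = -12$)
$\left(5 \left(-3200\right) + 24648\right) \left(S{\left(-105 \right)} - 20273\right) = \left(5 \left(-3200\right) + 24648\right) \left(-12 - 20273\right) = \left(-16000 + 24648\right) \left(-20285\right) = 8648 \left(-20285\right) = -175424680$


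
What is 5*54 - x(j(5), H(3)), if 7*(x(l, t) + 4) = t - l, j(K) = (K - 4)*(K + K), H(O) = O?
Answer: 275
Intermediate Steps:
j(K) = 2*K*(-4 + K) (j(K) = (-4 + K)*(2*K) = 2*K*(-4 + K))
x(l, t) = -4 - l/7 + t/7 (x(l, t) = -4 + (t - l)/7 = -4 + (-l/7 + t/7) = -4 - l/7 + t/7)
5*54 - x(j(5), H(3)) = 5*54 - (-4 - 2*5*(-4 + 5)/7 + (⅐)*3) = 270 - (-4 - 2*5/7 + 3/7) = 270 - (-4 - ⅐*10 + 3/7) = 270 - (-4 - 10/7 + 3/7) = 270 - 1*(-5) = 270 + 5 = 275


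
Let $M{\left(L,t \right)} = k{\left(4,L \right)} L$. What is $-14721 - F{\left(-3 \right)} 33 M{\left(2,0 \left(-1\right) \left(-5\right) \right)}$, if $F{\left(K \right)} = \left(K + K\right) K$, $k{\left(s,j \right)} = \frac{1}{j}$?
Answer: $-15315$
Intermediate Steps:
$M{\left(L,t \right)} = 1$ ($M{\left(L,t \right)} = \frac{L}{L} = 1$)
$F{\left(K \right)} = 2 K^{2}$ ($F{\left(K \right)} = 2 K K = 2 K^{2}$)
$-14721 - F{\left(-3 \right)} 33 M{\left(2,0 \left(-1\right) \left(-5\right) \right)} = -14721 - 2 \left(-3\right)^{2} \cdot 33 \cdot 1 = -14721 - 2 \cdot 9 \cdot 33 \cdot 1 = -14721 - 18 \cdot 33 \cdot 1 = -14721 - 594 \cdot 1 = -14721 - 594 = -15315$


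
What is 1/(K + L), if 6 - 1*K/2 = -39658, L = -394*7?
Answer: 1/76570 ≈ 1.3060e-5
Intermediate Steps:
L = -2758
K = 79328 (K = 12 - 2*(-39658) = 12 + 79316 = 79328)
1/(K + L) = 1/(79328 - 2758) = 1/76570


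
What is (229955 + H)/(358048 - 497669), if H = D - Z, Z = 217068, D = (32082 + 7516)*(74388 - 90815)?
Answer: 650463459/139621 ≈ 4658.8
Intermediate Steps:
D = -650476346 (D = 39598*(-16427) = -650476346)
H = -650693414 (H = -650476346 - 1*217068 = -650476346 - 217068 = -650693414)
(229955 + H)/(358048 - 497669) = (229955 - 650693414)/(358048 - 497669) = -650463459/(-139621) = -650463459*(-1/139621) = 650463459/139621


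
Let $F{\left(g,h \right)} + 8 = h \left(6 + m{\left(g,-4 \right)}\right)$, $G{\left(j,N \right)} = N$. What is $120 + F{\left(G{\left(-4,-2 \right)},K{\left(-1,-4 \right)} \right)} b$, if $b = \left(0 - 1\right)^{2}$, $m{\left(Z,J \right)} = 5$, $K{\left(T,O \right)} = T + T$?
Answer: $90$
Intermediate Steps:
$K{\left(T,O \right)} = 2 T$
$F{\left(g,h \right)} = -8 + 11 h$ ($F{\left(g,h \right)} = -8 + h \left(6 + 5\right) = -8 + h 11 = -8 + 11 h$)
$b = 1$ ($b = \left(-1\right)^{2} = 1$)
$120 + F{\left(G{\left(-4,-2 \right)},K{\left(-1,-4 \right)} \right)} b = 120 + \left(-8 + 11 \cdot 2 \left(-1\right)\right) 1 = 120 + \left(-8 + 11 \left(-2\right)\right) 1 = 120 + \left(-8 - 22\right) 1 = 120 - 30 = 90$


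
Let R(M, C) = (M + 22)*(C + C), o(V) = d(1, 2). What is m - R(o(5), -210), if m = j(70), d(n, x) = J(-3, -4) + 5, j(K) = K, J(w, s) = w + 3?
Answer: 11410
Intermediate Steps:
J(w, s) = 3 + w
d(n, x) = 5 (d(n, x) = (3 - 3) + 5 = 0 + 5 = 5)
o(V) = 5
m = 70
R(M, C) = 2*C*(22 + M) (R(M, C) = (22 + M)*(2*C) = 2*C*(22 + M))
m - R(o(5), -210) = 70 - 2*(-210)*(22 + 5) = 70 - 2*(-210)*27 = 70 - 1*(-11340) = 70 + 11340 = 11410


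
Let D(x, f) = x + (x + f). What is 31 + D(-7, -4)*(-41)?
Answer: 769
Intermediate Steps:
D(x, f) = f + 2*x (D(x, f) = x + (f + x) = f + 2*x)
31 + D(-7, -4)*(-41) = 31 + (-4 + 2*(-7))*(-41) = 31 + (-4 - 14)*(-41) = 31 - 18*(-41) = 31 + 738 = 769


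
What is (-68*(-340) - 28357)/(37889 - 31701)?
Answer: -5237/6188 ≈ -0.84632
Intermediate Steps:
(-68*(-340) - 28357)/(37889 - 31701) = (23120 - 28357)/6188 = -5237*1/6188 = -5237/6188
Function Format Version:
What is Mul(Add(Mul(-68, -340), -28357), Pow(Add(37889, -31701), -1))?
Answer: Rational(-5237, 6188) ≈ -0.84632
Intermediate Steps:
Mul(Add(Mul(-68, -340), -28357), Pow(Add(37889, -31701), -1)) = Mul(Add(23120, -28357), Pow(6188, -1)) = Mul(-5237, Rational(1, 6188)) = Rational(-5237, 6188)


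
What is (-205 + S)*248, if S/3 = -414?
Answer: -358856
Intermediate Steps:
S = -1242 (S = 3*(-414) = -1242)
(-205 + S)*248 = (-205 - 1242)*248 = -1447*248 = -358856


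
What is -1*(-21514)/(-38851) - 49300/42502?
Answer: -1414871164/825622601 ≈ -1.7137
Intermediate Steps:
-1*(-21514)/(-38851) - 49300/42502 = 21514*(-1/38851) - 49300*1/42502 = -21514/38851 - 24650/21251 = -1414871164/825622601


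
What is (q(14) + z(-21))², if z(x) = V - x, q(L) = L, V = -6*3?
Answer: 289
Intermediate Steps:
V = -18
z(x) = -18 - x
(q(14) + z(-21))² = (14 + (-18 - 1*(-21)))² = (14 + (-18 + 21))² = (14 + 3)² = 17² = 289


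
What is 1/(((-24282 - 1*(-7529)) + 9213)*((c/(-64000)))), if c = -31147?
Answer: -3200/11742419 ≈ -0.00027252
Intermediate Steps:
1/(((-24282 - 1*(-7529)) + 9213)*((c/(-64000)))) = 1/(((-24282 - 1*(-7529)) + 9213)*((-31147/(-64000)))) = 1/(((-24282 + 7529) + 9213)*((-31147*(-1/64000)))) = 1/((-16753 + 9213)*(31147/64000)) = (64000/31147)/(-7540) = -1/7540*64000/31147 = -3200/11742419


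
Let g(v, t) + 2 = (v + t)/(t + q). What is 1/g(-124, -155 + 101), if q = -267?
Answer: -321/464 ≈ -0.69181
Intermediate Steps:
g(v, t) = -2 + (t + v)/(-267 + t) (g(v, t) = -2 + (v + t)/(t - 267) = -2 + (t + v)/(-267 + t))
1/g(-124, -155 + 101) = 1/((534 - 124 - (-155 + 101))/(-267 + (-155 + 101))) = 1/((534 - 124 - 1*(-54))/(-267 - 54)) = 1/((534 - 124 + 54)/(-321)) = 1/(-1/321*464) = 1/(-464/321) = -321/464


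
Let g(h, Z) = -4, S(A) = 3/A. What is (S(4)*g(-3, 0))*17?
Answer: -51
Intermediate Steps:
(S(4)*g(-3, 0))*17 = ((3/4)*(-4))*17 = ((3*(¼))*(-4))*17 = ((¾)*(-4))*17 = -3*17 = -51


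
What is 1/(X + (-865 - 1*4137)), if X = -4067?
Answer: -1/9069 ≈ -0.00011027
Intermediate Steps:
1/(X + (-865 - 1*4137)) = 1/(-4067 + (-865 - 1*4137)) = 1/(-4067 + (-865 - 4137)) = 1/(-4067 - 5002) = 1/(-9069) = -1/9069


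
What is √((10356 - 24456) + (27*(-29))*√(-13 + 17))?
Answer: I*√15666 ≈ 125.16*I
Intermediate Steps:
√((10356 - 24456) + (27*(-29))*√(-13 + 17)) = √(-14100 - 783*√4) = √(-14100 - 783*2) = √(-14100 - 1566) = √(-15666) = I*√15666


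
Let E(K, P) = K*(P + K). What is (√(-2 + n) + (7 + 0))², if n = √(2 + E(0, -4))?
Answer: (7 + I*√(2 - √2))² ≈ 48.414 + 10.715*I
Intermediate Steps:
E(K, P) = K*(K + P)
n = √2 (n = √(2 + 0*(0 - 4)) = √(2 + 0*(-4)) = √(2 + 0) = √2 ≈ 1.4142)
(√(-2 + n) + (7 + 0))² = (√(-2 + √2) + (7 + 0))² = (√(-2 + √2) + 7)² = (7 + √(-2 + √2))²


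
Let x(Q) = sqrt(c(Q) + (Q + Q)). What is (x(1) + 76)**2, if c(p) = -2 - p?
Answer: (76 + I)**2 ≈ 5775.0 + 152.0*I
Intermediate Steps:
x(Q) = sqrt(-2 + Q) (x(Q) = sqrt((-2 - Q) + (Q + Q)) = sqrt((-2 - Q) + 2*Q) = sqrt(-2 + Q))
(x(1) + 76)**2 = (sqrt(-2 + 1) + 76)**2 = (sqrt(-1) + 76)**2 = (I + 76)**2 = (76 + I)**2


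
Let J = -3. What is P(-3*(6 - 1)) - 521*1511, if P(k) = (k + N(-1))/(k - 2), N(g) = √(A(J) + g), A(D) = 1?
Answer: -13382912/17 ≈ -7.8723e+5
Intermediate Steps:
N(g) = √(1 + g)
P(k) = k/(-2 + k) (P(k) = (k + √(1 - 1))/(k - 2) = (k + √0)/(-2 + k) = (k + 0)/(-2 + k) = k/(-2 + k))
P(-3*(6 - 1)) - 521*1511 = (-3*(6 - 1))/(-2 - 3*(6 - 1)) - 521*1511 = (-3*5)/(-2 - 3*5) - 787231 = -15/(-2 - 15) - 787231 = -15/(-17) - 787231 = -15*(-1/17) - 787231 = 15/17 - 787231 = -13382912/17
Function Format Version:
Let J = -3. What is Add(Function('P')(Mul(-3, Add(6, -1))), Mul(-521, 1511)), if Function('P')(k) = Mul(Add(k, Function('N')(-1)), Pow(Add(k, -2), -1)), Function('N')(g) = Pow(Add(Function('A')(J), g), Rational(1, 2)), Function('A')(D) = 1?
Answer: Rational(-13382912, 17) ≈ -7.8723e+5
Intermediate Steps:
Function('N')(g) = Pow(Add(1, g), Rational(1, 2))
Function('P')(k) = Mul(k, Pow(Add(-2, k), -1)) (Function('P')(k) = Mul(Add(k, Pow(Add(1, -1), Rational(1, 2))), Pow(Add(k, -2), -1)) = Mul(Add(k, Pow(0, Rational(1, 2))), Pow(Add(-2, k), -1)) = Mul(Add(k, 0), Pow(Add(-2, k), -1)) = Mul(k, Pow(Add(-2, k), -1)))
Add(Function('P')(Mul(-3, Add(6, -1))), Mul(-521, 1511)) = Add(Mul(Mul(-3, Add(6, -1)), Pow(Add(-2, Mul(-3, Add(6, -1))), -1)), Mul(-521, 1511)) = Add(Mul(Mul(-3, 5), Pow(Add(-2, Mul(-3, 5)), -1)), -787231) = Add(Mul(-15, Pow(Add(-2, -15), -1)), -787231) = Add(Mul(-15, Pow(-17, -1)), -787231) = Add(Mul(-15, Rational(-1, 17)), -787231) = Add(Rational(15, 17), -787231) = Rational(-13382912, 17)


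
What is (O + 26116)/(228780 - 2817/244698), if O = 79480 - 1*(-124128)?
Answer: 18737667784/18660668541 ≈ 1.0041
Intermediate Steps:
O = 203608 (O = 79480 + 124128 = 203608)
(O + 26116)/(228780 - 2817/244698) = (203608 + 26116)/(228780 - 2817/244698) = 229724/(228780 - 2817*1/244698) = 229724/(228780 - 939/81566) = 229724/(18660668541/81566) = 229724*(81566/18660668541) = 18737667784/18660668541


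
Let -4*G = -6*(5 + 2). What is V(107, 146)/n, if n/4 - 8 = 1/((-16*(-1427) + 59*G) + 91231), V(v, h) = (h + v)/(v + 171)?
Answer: 58029345/2040433264 ≈ 0.028440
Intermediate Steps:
G = 21/2 (G = -(-3)*(5 + 2)/2 = -(-3)*7/2 = -¼*(-42) = 21/2 ≈ 10.500)
V(v, h) = (h + v)/(171 + v)
n = 7339688/229365 (n = 32 + 4/((-16*(-1427) + 59*(21/2)) + 91231) = 32 + 4/((22832 + 1239/2) + 91231) = 32 + 4/(46903/2 + 91231) = 32 + 4/(229365/2) = 32 + 4*(2/229365) = 32 + 8/229365 = 7339688/229365 ≈ 32.000)
V(107, 146)/n = ((146 + 107)/(171 + 107))/(7339688/229365) = (253/278)*(229365/7339688) = 58029345/2040433264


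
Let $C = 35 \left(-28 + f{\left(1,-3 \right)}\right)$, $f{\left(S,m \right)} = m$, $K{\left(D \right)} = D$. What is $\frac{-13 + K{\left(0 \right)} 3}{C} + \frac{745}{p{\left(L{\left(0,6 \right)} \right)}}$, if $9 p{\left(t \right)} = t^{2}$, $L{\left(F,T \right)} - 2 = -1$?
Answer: $\frac{7274938}{1085} \approx 6705.0$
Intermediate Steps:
$L{\left(F,T \right)} = 1$ ($L{\left(F,T \right)} = 2 - 1 = 1$)
$C = -1085$ ($C = 35 \left(-28 - 3\right) = 35 \left(-31\right) = -1085$)
$p{\left(t \right)} = \frac{t^{2}}{9}$
$\frac{-13 + K{\left(0 \right)} 3}{C} + \frac{745}{p{\left(L{\left(0,6 \right)} \right)}} = \frac{-13 + 0 \cdot 3}{-1085} + \frac{745}{\frac{1}{9} \cdot 1^{2}} = \left(-13 + 0\right) \left(- \frac{1}{1085}\right) + \frac{745}{\frac{1}{9} \cdot 1} = \left(-13\right) \left(- \frac{1}{1085}\right) + 745 \frac{1}{\frac{1}{9}} = \frac{13}{1085} + 745 \cdot 9 = \frac{13}{1085} + 6705 = \frac{7274938}{1085}$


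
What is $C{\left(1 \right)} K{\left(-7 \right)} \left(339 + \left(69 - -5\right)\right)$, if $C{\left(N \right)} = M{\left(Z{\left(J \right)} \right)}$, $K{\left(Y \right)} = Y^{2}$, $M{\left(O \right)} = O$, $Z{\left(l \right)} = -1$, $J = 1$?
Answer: $-20237$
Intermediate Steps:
$C{\left(N \right)} = -1$
$C{\left(1 \right)} K{\left(-7 \right)} \left(339 + \left(69 - -5\right)\right) = - \left(-7\right)^{2} \left(339 + \left(69 - -5\right)\right) = \left(-1\right) 49 \left(339 + \left(69 + 5\right)\right) = - 49 \left(339 + 74\right) = \left(-49\right) 413 = -20237$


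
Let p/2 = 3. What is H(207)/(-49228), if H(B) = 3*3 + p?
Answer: -15/49228 ≈ -0.00030470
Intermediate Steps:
p = 6 (p = 2*3 = 6)
H(B) = 15 (H(B) = 3*3 + 6 = 9 + 6 = 15)
H(207)/(-49228) = 15/(-49228) = 15*(-1/49228) = -15/49228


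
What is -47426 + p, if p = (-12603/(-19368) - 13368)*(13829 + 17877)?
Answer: -1368260760899/3228 ≈ -4.2387e+8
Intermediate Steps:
p = -1368107669771/3228 (p = (-12603*(-1/19368) - 13368)*31706 = (4201/6456 - 13368)*31706 = -86299607/6456*31706 = -1368107669771/3228 ≈ -4.2383e+8)
-47426 + p = -47426 - 1368107669771/3228 = -1368260760899/3228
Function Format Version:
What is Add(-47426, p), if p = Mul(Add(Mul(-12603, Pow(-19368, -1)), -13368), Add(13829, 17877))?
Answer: Rational(-1368260760899, 3228) ≈ -4.2387e+8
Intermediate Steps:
p = Rational(-1368107669771, 3228) (p = Mul(Add(Mul(-12603, Rational(-1, 19368)), -13368), 31706) = Mul(Add(Rational(4201, 6456), -13368), 31706) = Mul(Rational(-86299607, 6456), 31706) = Rational(-1368107669771, 3228) ≈ -4.2383e+8)
Add(-47426, p) = Add(-47426, Rational(-1368107669771, 3228)) = Rational(-1368260760899, 3228)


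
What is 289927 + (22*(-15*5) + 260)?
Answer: 288537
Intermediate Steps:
289927 + (22*(-15*5) + 260) = 289927 + (22*(-75) + 260) = 289927 + (-1650 + 260) = 289927 - 1390 = 288537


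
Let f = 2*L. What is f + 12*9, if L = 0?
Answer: 108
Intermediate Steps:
f = 0 (f = 2*0 = 0)
f + 12*9 = 0 + 12*9 = 0 + 108 = 108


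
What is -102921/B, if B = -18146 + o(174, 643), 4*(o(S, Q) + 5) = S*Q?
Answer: -205842/19639 ≈ -10.481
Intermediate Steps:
o(S, Q) = -5 + Q*S/4 (o(S, Q) = -5 + (S*Q)/4 = -5 + (Q*S)/4 = -5 + Q*S/4)
B = 19639/2 (B = -18146 + (-5 + (1/4)*643*174) = -18146 + (-5 + 55941/2) = -18146 + 55931/2 = 19639/2 ≈ 9819.5)
-102921/B = -102921/19639/2 = -102921*2/19639 = -205842/19639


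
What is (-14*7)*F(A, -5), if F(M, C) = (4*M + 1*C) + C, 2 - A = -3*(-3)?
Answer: 3724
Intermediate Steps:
A = -7 (A = 2 - (-3)*(-3) = 2 - 1*9 = 2 - 9 = -7)
F(M, C) = 2*C + 4*M (F(M, C) = (4*M + C) + C = (C + 4*M) + C = 2*C + 4*M)
(-14*7)*F(A, -5) = (-14*7)*(2*(-5) + 4*(-7)) = -98*(-10 - 28) = -98*(-38) = 3724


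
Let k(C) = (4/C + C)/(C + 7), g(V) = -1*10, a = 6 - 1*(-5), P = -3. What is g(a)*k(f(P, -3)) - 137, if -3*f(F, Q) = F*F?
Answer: -757/6 ≈ -126.17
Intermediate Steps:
f(F, Q) = -F²/3 (f(F, Q) = -F*F/3 = -F²/3)
a = 11 (a = 6 + 5 = 11)
g(V) = -10
k(C) = (C + 4/C)/(7 + C)
g(a)*k(f(P, -3)) - 137 = -10*(4 + (-⅓*(-3)²)²)/(((-⅓*(-3)²))*(7 - ⅓*(-3)²)) - 137 = -10*(4 + (-⅓*9)²)/(((-⅓*9))*(7 - ⅓*9)) - 137 = -10*(4 + (-3)²)/((-3)*(7 - 3)) - 137 = -(-10)*(4 + 9)/(3*4) - 137 = -(-10)*13/(3*4) - 137 = -10*(-13/12) - 137 = 65/6 - 137 = -757/6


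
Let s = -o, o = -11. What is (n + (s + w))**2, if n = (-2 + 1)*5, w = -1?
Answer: 25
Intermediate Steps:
s = 11 (s = -1*(-11) = 11)
n = -5 (n = -1*5 = -5)
(n + (s + w))**2 = (-5 + (11 - 1))**2 = (-5 + 10)**2 = 5**2 = 25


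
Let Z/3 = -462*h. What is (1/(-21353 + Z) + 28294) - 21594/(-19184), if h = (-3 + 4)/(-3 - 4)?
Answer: 5741611796383/202918760 ≈ 28295.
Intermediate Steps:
h = -⅐ (h = 1/(-7) = 1*(-⅐) = -⅐ ≈ -0.14286)
Z = 198 (Z = 3*(-462*(-⅐)) = 3*66 = 198)
(1/(-21353 + Z) + 28294) - 21594/(-19184) = (1/(-21353 + 198) + 28294) - 21594/(-19184) = (1/(-21155) + 28294) - 21594*(-1/19184) = (-1/21155 + 28294) + 10797/9592 = 598559569/21155 + 10797/9592 = 5741611796383/202918760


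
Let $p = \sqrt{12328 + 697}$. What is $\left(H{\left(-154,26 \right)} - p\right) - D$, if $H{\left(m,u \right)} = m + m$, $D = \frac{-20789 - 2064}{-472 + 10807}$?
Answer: $- \frac{3160327}{10335} - 5 \sqrt{521} \approx -419.92$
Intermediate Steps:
$D = - \frac{22853}{10335} \approx -2.2112$
$p = 5 \sqrt{521}$ ($p = \sqrt{13025} = 5 \sqrt{521} \approx 114.13$)
$H{\left(m,u \right)} = 2 m$
$\left(H{\left(-154,26 \right)} - p\right) - D = \left(2 \left(-154\right) - 5 \sqrt{521}\right) - - \frac{22853}{10335} = \left(-308 - 5 \sqrt{521}\right) + \frac{22853}{10335} = - \frac{3160327}{10335} - 5 \sqrt{521}$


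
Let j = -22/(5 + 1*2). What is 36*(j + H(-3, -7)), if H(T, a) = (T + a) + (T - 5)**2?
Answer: 12816/7 ≈ 1830.9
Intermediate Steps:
H(T, a) = T + a + (-5 + T)**2 (H(T, a) = (T + a) + (-5 + T)**2 = T + a + (-5 + T)**2)
j = -22/7 (j = -22/(5 + 2) = -22/7 ≈ -3.1429)
36*(j + H(-3, -7)) = 36*(-22/7 + (-3 - 7 + (-5 - 3)**2)) = 36*(-22/7 + (-3 - 7 + (-8)**2)) = 36*(-22/7 + (-3 - 7 + 64)) = 36*(-22/7 + 54) = 36*(356/7) = 12816/7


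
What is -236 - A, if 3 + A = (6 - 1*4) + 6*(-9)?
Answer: -181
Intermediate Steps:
A = -55 (A = -3 + ((6 - 1*4) + 6*(-9)) = -3 + ((6 - 4) - 54) = -3 + (2 - 54) = -3 - 52 = -55)
-236 - A = -236 - 1*(-55) = -236 + 55 = -181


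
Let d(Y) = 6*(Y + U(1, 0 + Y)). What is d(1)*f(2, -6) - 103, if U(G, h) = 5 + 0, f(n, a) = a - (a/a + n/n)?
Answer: -391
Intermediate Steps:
f(n, a) = -2 + a (f(n, a) = a - (1 + 1) = a - 1*2 = a - 2 = -2 + a)
U(G, h) = 5
d(Y) = 30 + 6*Y (d(Y) = 6*(Y + 5) = 6*(5 + Y) = 30 + 6*Y)
d(1)*f(2, -6) - 103 = (30 + 6*1)*(-2 - 6) - 103 = (30 + 6)*(-8) - 103 = 36*(-8) - 103 = -288 - 103 = -391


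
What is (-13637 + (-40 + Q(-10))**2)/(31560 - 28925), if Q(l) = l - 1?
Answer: -356/85 ≈ -4.1882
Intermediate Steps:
Q(l) = -1 + l
(-13637 + (-40 + Q(-10))**2)/(31560 - 28925) = (-13637 + (-40 + (-1 - 10))**2)/(31560 - 28925) = (-13637 + (-40 - 11)**2)/2635 = (-13637 + (-51)**2)*(1/2635) = (-13637 + 2601)*(1/2635) = -11036*1/2635 = -356/85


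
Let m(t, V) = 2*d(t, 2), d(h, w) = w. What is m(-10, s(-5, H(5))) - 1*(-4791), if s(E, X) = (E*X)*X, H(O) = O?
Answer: 4795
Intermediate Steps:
s(E, X) = E*X²
m(t, V) = 4 (m(t, V) = 2*2 = 4)
m(-10, s(-5, H(5))) - 1*(-4791) = 4 - 1*(-4791) = 4 + 4791 = 4795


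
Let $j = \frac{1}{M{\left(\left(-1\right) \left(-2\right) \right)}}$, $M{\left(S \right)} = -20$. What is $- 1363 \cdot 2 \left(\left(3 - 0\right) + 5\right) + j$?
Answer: $- \frac{436161}{20} \approx -21808.0$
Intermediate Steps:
$j = - \frac{1}{20}$ ($j = \frac{1}{-20} = - \frac{1}{20} \approx -0.05$)
$- 1363 \cdot 2 \left(\left(3 - 0\right) + 5\right) + j = - 1363 \cdot 2 \left(\left(3 - 0\right) + 5\right) - \frac{1}{20} = - 1363 \cdot 2 \left(\left(3 + 0\right) + 5\right) - \frac{1}{20} = - 1363 \cdot 2 \left(3 + 5\right) - \frac{1}{20} = - 1363 \cdot 2 \cdot 8 - \frac{1}{20} = \left(-1363\right) 16 - \frac{1}{20} = -21808 - \frac{1}{20} = - \frac{436161}{20}$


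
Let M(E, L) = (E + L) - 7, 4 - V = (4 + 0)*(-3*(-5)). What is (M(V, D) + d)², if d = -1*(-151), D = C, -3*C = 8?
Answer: 65536/9 ≈ 7281.8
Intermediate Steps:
C = -8/3 (C = -⅓*8 = -8/3 ≈ -2.6667)
D = -8/3 ≈ -2.6667
d = 151
V = -56 (V = 4 - (4 + 0)*(-3*(-5)) = 4 - 4*15 = 4 - 1*60 = 4 - 60 = -56)
M(E, L) = -7 + E + L
(M(V, D) + d)² = ((-7 - 56 - 8/3) + 151)² = (-197/3 + 151)² = (256/3)² = 65536/9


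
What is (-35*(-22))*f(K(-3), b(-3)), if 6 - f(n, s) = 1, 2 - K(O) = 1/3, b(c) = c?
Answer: 3850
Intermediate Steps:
K(O) = 5/3 (K(O) = 2 - 1/3 = 2 - 1*⅓ = 2 - ⅓ = 5/3)
f(n, s) = 5 (f(n, s) = 6 - 1*1 = 6 - 1 = 5)
(-35*(-22))*f(K(-3), b(-3)) = -35*(-22)*5 = 770*5 = 3850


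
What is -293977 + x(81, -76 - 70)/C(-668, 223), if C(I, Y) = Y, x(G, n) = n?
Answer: -65557017/223 ≈ -2.9398e+5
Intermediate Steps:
-293977 + x(81, -76 - 70)/C(-668, 223) = -293977 + (-76 - 70)/223 = -293977 - 146*1/223 = -293977 - 146/223 = -65557017/223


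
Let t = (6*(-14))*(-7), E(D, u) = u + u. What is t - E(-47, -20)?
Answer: 628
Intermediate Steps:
E(D, u) = 2*u
t = 588 (t = -84*(-7) = 588)
t - E(-47, -20) = 588 - 2*(-20) = 588 - 1*(-40) = 588 + 40 = 628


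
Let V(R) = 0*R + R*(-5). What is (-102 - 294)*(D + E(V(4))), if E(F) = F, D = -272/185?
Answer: 1572912/185 ≈ 8502.2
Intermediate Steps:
V(R) = -5*R (V(R) = 0 - 5*R = -5*R)
D = -272/185 (D = -272*1/185 = -272/185 ≈ -1.4703)
(-102 - 294)*(D + E(V(4))) = (-102 - 294)*(-272/185 - 5*4) = -396*(-272/185 - 20) = -396*(-3972/185) = 1572912/185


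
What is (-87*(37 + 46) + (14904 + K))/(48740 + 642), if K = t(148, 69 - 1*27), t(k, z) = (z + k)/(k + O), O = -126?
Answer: 42304/271601 ≈ 0.15576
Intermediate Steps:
t(k, z) = (k + z)/(-126 + k) (t(k, z) = (z + k)/(k - 126) = (k + z)/(-126 + k))
K = 95/11 (K = (148 + (69 - 1*27))/(-126 + 148) = (148 + (69 - 27))/22 = (148 + 42)/22 = (1/22)*190 = 95/11 ≈ 8.6364)
(-87*(37 + 46) + (14904 + K))/(48740 + 642) = (-87*(37 + 46) + (14904 + 95/11))/(48740 + 642) = (-87*83 + 164039/11)/49382 = (-7221 + 164039/11)*(1/49382) = (84608/11)*(1/49382) = 42304/271601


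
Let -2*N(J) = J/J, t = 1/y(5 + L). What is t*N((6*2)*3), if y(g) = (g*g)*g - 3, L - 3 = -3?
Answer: -1/244 ≈ -0.0040984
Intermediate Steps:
L = 0 (L = 3 - 3 = 0)
y(g) = -3 + g³ (y(g) = g²*g - 3 = g³ - 3 = -3 + g³)
t = 1/122 (t = 1/(-3 + (5 + 0)³) = 1/(-3 + 5³) = 1/(-3 + 125) = 1/122 ≈ 0.0081967)
N(J) = -½ (N(J) = -J/(2*J) = -½*1 = -½)
t*N((6*2)*3) = (1/122)*(-½) = -1/244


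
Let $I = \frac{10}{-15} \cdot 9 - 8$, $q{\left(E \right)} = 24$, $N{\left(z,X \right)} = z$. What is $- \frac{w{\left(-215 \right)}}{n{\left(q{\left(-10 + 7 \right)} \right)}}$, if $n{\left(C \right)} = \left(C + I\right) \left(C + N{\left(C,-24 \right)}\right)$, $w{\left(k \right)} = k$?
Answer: $\frac{43}{96} \approx 0.44792$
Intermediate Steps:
$I = -14$ ($I = 10 \left(- \frac{1}{15}\right) 9 - 8 = \left(- \frac{2}{3}\right) 9 - 8 = -6 - 8 = -14$)
$n{\left(C \right)} = 2 C \left(-14 + C\right)$ ($n{\left(C \right)} = \left(C - 14\right) \left(C + C\right) = \left(-14 + C\right) 2 C = 2 C \left(-14 + C\right)$)
$- \frac{w{\left(-215 \right)}}{n{\left(q{\left(-10 + 7 \right)} \right)}} = - \frac{-215}{2 \cdot 24 \left(-14 + 24\right)} = - \frac{-215}{2 \cdot 24 \cdot 10} = - \frac{-215}{480} = \left(-1\right) \left(- \frac{43}{96}\right) = \frac{43}{96}$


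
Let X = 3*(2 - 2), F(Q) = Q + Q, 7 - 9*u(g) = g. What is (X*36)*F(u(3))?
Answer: 0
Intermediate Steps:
u(g) = 7/9 - g/9
F(Q) = 2*Q
X = 0 (X = 3*0 = 0)
(X*36)*F(u(3)) = (0*36)*(2*(7/9 - ⅑*3)) = 0*(2*(7/9 - ⅓)) = 0*(2*(4/9)) = 0*(8/9) = 0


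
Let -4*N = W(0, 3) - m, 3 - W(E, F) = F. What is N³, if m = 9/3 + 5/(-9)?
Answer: 1331/5832 ≈ 0.22822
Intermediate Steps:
W(E, F) = 3 - F
m = 22/9 (m = 9*(⅓) + 5*(-⅑) = 3 - 5/9 = 22/9 ≈ 2.4444)
N = 11/18 (N = -((3 - 1*3) - 1*22/9)/4 = -((3 - 3) - 22/9)/4 = -(0 - 22/9)/4 = -¼*(-22/9) = 11/18 ≈ 0.61111)
N³ = (11/18)³ = 1331/5832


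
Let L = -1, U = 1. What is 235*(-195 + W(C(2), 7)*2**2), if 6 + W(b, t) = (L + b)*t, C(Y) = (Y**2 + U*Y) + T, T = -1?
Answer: -25145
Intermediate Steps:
C(Y) = -1 + Y + Y**2 (C(Y) = (Y**2 + 1*Y) - 1 = (Y**2 + Y) - 1 = (Y + Y**2) - 1 = -1 + Y + Y**2)
W(b, t) = -6 + t*(-1 + b) (W(b, t) = -6 + (-1 + b)*t = -6 + t*(-1 + b))
235*(-195 + W(C(2), 7)*2**2) = 235*(-195 + (-6 - 1*7 + (-1 + 2 + 2**2)*7)*2**2) = 235*(-195 + (-6 - 7 + (-1 + 2 + 4)*7)*4) = 235*(-195 + (-6 - 7 + 5*7)*4) = 235*(-195 + (-6 - 7 + 35)*4) = 235*(-195 + 22*4) = 235*(-195 + 88) = 235*(-107) = -25145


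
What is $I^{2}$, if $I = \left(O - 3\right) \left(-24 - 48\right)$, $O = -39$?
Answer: $9144576$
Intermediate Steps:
$I = 3024$ ($I = \left(-39 - 3\right) \left(-24 - 48\right) = \left(-42\right) \left(-72\right) = 3024$)
$I^{2} = 3024^{2} = 9144576$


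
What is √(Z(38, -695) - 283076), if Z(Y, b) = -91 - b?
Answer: 2*I*√70618 ≈ 531.48*I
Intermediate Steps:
√(Z(38, -695) - 283076) = √((-91 - 1*(-695)) - 283076) = √((-91 + 695) - 283076) = √(604 - 283076) = √(-282472) = 2*I*√70618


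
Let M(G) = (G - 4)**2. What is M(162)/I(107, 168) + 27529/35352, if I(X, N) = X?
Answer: 885472931/3782664 ≈ 234.09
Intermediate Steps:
M(G) = (-4 + G)**2
M(162)/I(107, 168) + 27529/35352 = (-4 + 162)**2/107 + 27529/35352 = 158**2*(1/107) + 27529*(1/35352) = 24964*(1/107) + 27529/35352 = 24964/107 + 27529/35352 = 885472931/3782664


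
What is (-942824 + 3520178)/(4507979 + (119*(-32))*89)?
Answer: 859118/1389689 ≈ 0.61821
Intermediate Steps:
(-942824 + 3520178)/(4507979 + (119*(-32))*89) = 2577354/(4507979 - 3808*89) = 2577354/(4507979 - 338912) = 2577354/4169067 = 2577354*(1/4169067) = 859118/1389689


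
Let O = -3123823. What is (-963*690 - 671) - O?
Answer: 2458682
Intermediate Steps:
(-963*690 - 671) - O = (-963*690 - 671) - 1*(-3123823) = (-664470 - 671) + 3123823 = -665141 + 3123823 = 2458682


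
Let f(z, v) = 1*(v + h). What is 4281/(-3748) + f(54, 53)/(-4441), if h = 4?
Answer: -19225557/16644868 ≈ -1.1550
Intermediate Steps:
f(z, v) = 4 + v (f(z, v) = 1*(v + 4) = 1*(4 + v) = 4 + v)
4281/(-3748) + f(54, 53)/(-4441) = 4281/(-3748) + (4 + 53)/(-4441) = 4281*(-1/3748) + 57*(-1/4441) = -4281/3748 - 57/4441 = -19225557/16644868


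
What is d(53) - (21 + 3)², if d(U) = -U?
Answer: -629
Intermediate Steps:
d(53) - (21 + 3)² = -1*53 - (21 + 3)² = -53 - 1*24² = -53 - 1*576 = -53 - 576 = -629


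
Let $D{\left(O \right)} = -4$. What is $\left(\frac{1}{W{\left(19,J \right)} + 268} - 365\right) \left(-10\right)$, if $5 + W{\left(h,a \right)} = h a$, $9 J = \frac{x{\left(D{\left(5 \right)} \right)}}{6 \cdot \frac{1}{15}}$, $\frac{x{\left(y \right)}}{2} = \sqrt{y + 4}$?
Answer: $\frac{959940}{263} \approx 3650.0$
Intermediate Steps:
$x{\left(y \right)} = 2 \sqrt{4 + y}$ ($x{\left(y \right)} = 2 \sqrt{y + 4} = 2 \sqrt{4 + y}$)
$J = 0$ ($J = \frac{2 \sqrt{4 - 4} \frac{1}{6 \cdot \frac{1}{15}}}{9} = \frac{2 \sqrt{0} \frac{1}{6 \cdot \frac{1}{15}}}{9} = \frac{2 \cdot 0 \frac{1}{\frac{2}{5}}}{9} = \frac{0 \cdot \frac{5}{2}}{9} = \frac{1}{9} \cdot 0 = 0$)
$W{\left(h,a \right)} = -5 + a h$ ($W{\left(h,a \right)} = -5 + h a = -5 + a h$)
$\left(\frac{1}{W{\left(19,J \right)} + 268} - 365\right) \left(-10\right) = \left(\frac{1}{\left(-5 + 0 \cdot 19\right) + 268} - 365\right) \left(-10\right) = \left(\frac{1}{\left(-5 + 0\right) + 268} - 365\right) \left(-10\right) = \left(\frac{1}{-5 + 268} - 365\right) \left(-10\right) = \left(\frac{1}{263} - 365\right) \left(-10\right) = \left(- \frac{95994}{263}\right) \left(-10\right) = \frac{959940}{263}$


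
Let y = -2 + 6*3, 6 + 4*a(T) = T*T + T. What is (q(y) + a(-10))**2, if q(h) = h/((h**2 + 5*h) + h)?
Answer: 214369/484 ≈ 442.91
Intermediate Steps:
a(T) = -3/2 + T/4 + T**2/4 (a(T) = -3/2 + (T*T + T)/4 = -3/2 + (T**2 + T)/4 = -3/2 + (T + T**2)/4 = -3/2 + (T/4 + T**2/4) = -3/2 + T/4 + T**2/4)
y = 16 (y = -2 + 18 = 16)
q(h) = h/(h**2 + 6*h)
(q(y) + a(-10))**2 = (1/(6 + 16) + (-3/2 + (1/4)*(-10) + (1/4)*(-10)**2))**2 = (1/22 + (-3/2 - 5/2 + (1/4)*100))**2 = (1/22 + (-3/2 - 5/2 + 25))**2 = (1/22 + 21)**2 = (463/22)**2 = 214369/484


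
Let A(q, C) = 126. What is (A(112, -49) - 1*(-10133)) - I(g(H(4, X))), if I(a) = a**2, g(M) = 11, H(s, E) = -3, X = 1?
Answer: 10138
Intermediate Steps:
(A(112, -49) - 1*(-10133)) - I(g(H(4, X))) = (126 - 1*(-10133)) - 1*11**2 = (126 + 10133) - 1*121 = 10259 - 121 = 10138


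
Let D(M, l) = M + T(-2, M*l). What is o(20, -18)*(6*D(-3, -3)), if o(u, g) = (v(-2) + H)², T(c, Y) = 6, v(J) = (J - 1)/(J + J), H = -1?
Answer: 9/8 ≈ 1.1250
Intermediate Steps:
v(J) = (-1 + J)/(2*J) (v(J) = (-1 + J)/((2*J)) = (-1 + J)*(1/(2*J)) = (-1 + J)/(2*J))
o(u, g) = 1/16 (o(u, g) = ((½)*(-1 - 2)/(-2) - 1)² = ((½)*(-½)*(-3) - 1)² = (¾ - 1)² = (-¼)² = 1/16)
D(M, l) = 6 + M (D(M, l) = M + 6 = 6 + M)
o(20, -18)*(6*D(-3, -3)) = (6*(6 - 3))/16 = (6*3)/16 = (1/16)*18 = 9/8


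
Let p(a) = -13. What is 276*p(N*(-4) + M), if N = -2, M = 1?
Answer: -3588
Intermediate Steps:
276*p(N*(-4) + M) = 276*(-13) = -3588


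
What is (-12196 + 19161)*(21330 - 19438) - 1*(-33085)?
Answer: 13210865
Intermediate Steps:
(-12196 + 19161)*(21330 - 19438) - 1*(-33085) = 6965*1892 + 33085 = 13177780 + 33085 = 13210865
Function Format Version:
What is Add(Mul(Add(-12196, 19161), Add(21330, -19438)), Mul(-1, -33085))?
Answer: 13210865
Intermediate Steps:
Add(Mul(Add(-12196, 19161), Add(21330, -19438)), Mul(-1, -33085)) = Add(Mul(6965, 1892), 33085) = Add(13177780, 33085) = 13210865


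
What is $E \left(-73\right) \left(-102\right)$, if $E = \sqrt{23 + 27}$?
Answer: $37230 \sqrt{2} \approx 52651.0$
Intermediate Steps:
$E = 5 \sqrt{2}$ ($E = \sqrt{50} = 5 \sqrt{2} \approx 7.0711$)
$E \left(-73\right) \left(-102\right) = 5 \sqrt{2} \left(-73\right) \left(-102\right) = - 365 \sqrt{2} \left(-102\right) = 37230 \sqrt{2}$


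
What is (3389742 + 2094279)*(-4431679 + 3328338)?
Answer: -6050745214161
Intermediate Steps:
(3389742 + 2094279)*(-4431679 + 3328338) = 5484021*(-1103341) = -6050745214161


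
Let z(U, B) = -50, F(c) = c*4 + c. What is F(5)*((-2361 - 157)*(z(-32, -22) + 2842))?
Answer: -175756400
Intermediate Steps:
F(c) = 5*c (F(c) = 4*c + c = 5*c)
F(5)*((-2361 - 157)*(z(-32, -22) + 2842)) = (5*5)*((-2361 - 157)*(-50 + 2842)) = 25*(-2518*2792) = 25*(-7030256) = -175756400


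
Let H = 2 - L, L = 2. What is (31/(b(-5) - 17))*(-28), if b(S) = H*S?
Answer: 868/17 ≈ 51.059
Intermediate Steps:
H = 0 (H = 2 - 1*2 = 2 - 2 = 0)
b(S) = 0 (b(S) = 0*S = 0)
(31/(b(-5) - 17))*(-28) = (31/(0 - 17))*(-28) = (31/(-17))*(-28) = (31*(-1/17))*(-28) = -31/17*(-28) = 868/17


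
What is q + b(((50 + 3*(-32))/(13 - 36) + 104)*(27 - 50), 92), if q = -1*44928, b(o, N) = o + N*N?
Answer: -38902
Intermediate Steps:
b(o, N) = o + N**2
q = -44928
q + b(((50 + 3*(-32))/(13 - 36) + 104)*(27 - 50), 92) = -44928 + (((50 + 3*(-32))/(13 - 36) + 104)*(27 - 50) + 92**2) = -44928 + (((50 - 96)/(-23) + 104)*(-23) + 8464) = -44928 + ((-46*(-1/23) + 104)*(-23) + 8464) = -44928 + ((2 + 104)*(-23) + 8464) = -44928 + (106*(-23) + 8464) = -44928 + (-2438 + 8464) = -44928 + 6026 = -38902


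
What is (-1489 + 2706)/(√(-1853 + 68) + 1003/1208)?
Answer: 86738024/153281897 - 1775924288*I*√1785/2605792249 ≈ 0.56587 - 28.794*I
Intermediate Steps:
(-1489 + 2706)/(√(-1853 + 68) + 1003/1208) = 1217/(√(-1785) + 1003*(1/1208)) = 1217/(I*√1785 + 1003/1208) = 1217/(1003/1208 + I*√1785)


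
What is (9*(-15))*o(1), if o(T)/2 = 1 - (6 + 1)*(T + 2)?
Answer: 5400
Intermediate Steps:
o(T) = -26 - 14*T (o(T) = 2*(1 - (6 + 1)*(T + 2)) = 2*(1 - 7*(2 + T)) = 2*(1 - (14 + 7*T)) = 2*(1 + (-14 - 7*T)) = 2*(-13 - 7*T) = -26 - 14*T)
(9*(-15))*o(1) = (9*(-15))*(-26 - 14*1) = -135*(-26 - 14) = -135*(-40) = 5400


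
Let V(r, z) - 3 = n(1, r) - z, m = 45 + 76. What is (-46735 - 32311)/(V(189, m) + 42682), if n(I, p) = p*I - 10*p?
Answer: -79046/40863 ≈ -1.9344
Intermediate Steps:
n(I, p) = -10*p + I*p (n(I, p) = I*p - 10*p = -10*p + I*p)
m = 121
V(r, z) = 3 - z - 9*r (V(r, z) = 3 + (r*(-10 + 1) - z) = 3 + (r*(-9) - z) = 3 + (-9*r - z) = 3 + (-z - 9*r) = 3 - z - 9*r)
(-46735 - 32311)/(V(189, m) + 42682) = (-46735 - 32311)/((3 - 1*121 - 9*189) + 42682) = -79046/((3 - 121 - 1701) + 42682) = -79046/(-1819 + 42682) = -79046/40863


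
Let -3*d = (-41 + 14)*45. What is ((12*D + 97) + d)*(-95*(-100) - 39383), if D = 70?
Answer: -40102986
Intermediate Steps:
d = 405 (d = -(-41 + 14)*45/3 = -(-9)*45 = -⅓*(-1215) = 405)
((12*D + 97) + d)*(-95*(-100) - 39383) = ((12*70 + 97) + 405)*(-95*(-100) - 39383) = ((840 + 97) + 405)*(9500 - 39383) = (937 + 405)*(-29883) = 1342*(-29883) = -40102986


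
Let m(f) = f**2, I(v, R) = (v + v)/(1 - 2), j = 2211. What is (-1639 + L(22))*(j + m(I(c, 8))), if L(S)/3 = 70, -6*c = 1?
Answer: -28437100/9 ≈ -3.1597e+6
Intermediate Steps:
c = -1/6 (c = -1/6*1 = -1/6 ≈ -0.16667)
L(S) = 210 (L(S) = 3*70 = 210)
I(v, R) = -2*v (I(v, R) = (2*v)/(-1) = (2*v)*(-1) = -2*v)
(-1639 + L(22))*(j + m(I(c, 8))) = (-1639 + 210)*(2211 + (-2*(-1/6))**2) = -1429*(2211 + (1/3)**2) = -1429*(2211 + 1/9) = -1429*19900/9 = -28437100/9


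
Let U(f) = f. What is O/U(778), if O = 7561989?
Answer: 7561989/778 ≈ 9719.8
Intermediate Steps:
O/U(778) = 7561989/778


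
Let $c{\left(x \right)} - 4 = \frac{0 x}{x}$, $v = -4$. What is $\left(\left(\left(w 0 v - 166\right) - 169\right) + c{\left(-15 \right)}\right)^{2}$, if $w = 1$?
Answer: $109561$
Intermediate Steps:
$c{\left(x \right)} = 4$ ($c{\left(x \right)} = 4 + \frac{0 x}{x} = 4 + \frac{0}{x} = 4 + 0 = 4$)
$\left(\left(\left(w 0 v - 166\right) - 169\right) + c{\left(-15 \right)}\right)^{2} = \left(\left(\left(1 \cdot 0 \left(-4\right) - 166\right) - 169\right) + 4\right)^{2} = \left(\left(\left(0 \left(-4\right) - 166\right) - 169\right) + 4\right)^{2} = \left(\left(\left(0 - 166\right) - 169\right) + 4\right)^{2} = \left(\left(-166 - 169\right) + 4\right)^{2} = \left(-335 + 4\right)^{2} = \left(-331\right)^{2} = 109561$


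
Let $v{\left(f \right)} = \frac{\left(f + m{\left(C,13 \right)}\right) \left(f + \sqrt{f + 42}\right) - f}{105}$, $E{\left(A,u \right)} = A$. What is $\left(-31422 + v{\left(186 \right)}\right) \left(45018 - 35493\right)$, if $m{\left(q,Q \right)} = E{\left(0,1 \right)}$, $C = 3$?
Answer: $- \frac{2073211500}{7} + \frac{236220 \sqrt{57}}{7} \approx -2.9592 \cdot 10^{8}$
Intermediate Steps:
$m{\left(q,Q \right)} = 0$
$v{\left(f \right)} = - \frac{f}{105} + \frac{f \left(f + \sqrt{42 + f}\right)}{105}$ ($v{\left(f \right)} = \frac{\left(f + 0\right) \left(f + \sqrt{f + 42}\right) - f}{105} = \left(f \left(f + \sqrt{42 + f}\right) - f\right) \frac{1}{105} = \left(- f + f \left(f + \sqrt{42 + f}\right)\right) \frac{1}{105} = - \frac{f}{105} + \frac{f \left(f + \sqrt{42 + f}\right)}{105}$)
$\left(-31422 + v{\left(186 \right)}\right) \left(45018 - 35493\right) = \left(-31422 + \frac{1}{105} \cdot 186 \left(-1 + 186 + \sqrt{42 + 186}\right)\right) \left(45018 - 35493\right) = \left(-31422 + \frac{1}{105} \cdot 186 \left(-1 + 186 + \sqrt{228}\right)\right) 9525 = \left(-31422 + \frac{1}{105} \cdot 186 \left(-1 + 186 + 2 \sqrt{57}\right)\right) 9525 = \left(-31422 + \frac{1}{105} \cdot 186 \left(185 + 2 \sqrt{57}\right)\right) 9525 = \left(-31422 + \left(\frac{2294}{7} + \frac{124 \sqrt{57}}{35}\right)\right) 9525 = \left(- \frac{217660}{7} + \frac{124 \sqrt{57}}{35}\right) 9525 = - \frac{2073211500}{7} + \frac{236220 \sqrt{57}}{7}$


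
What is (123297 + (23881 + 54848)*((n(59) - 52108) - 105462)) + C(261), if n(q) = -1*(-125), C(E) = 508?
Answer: -12395363600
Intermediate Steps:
n(q) = 125
(123297 + (23881 + 54848)*((n(59) - 52108) - 105462)) + C(261) = (123297 + (23881 + 54848)*((125 - 52108) - 105462)) + 508 = (123297 + 78729*(-51983 - 105462)) + 508 = (123297 + 78729*(-157445)) + 508 = (123297 - 12395487405) + 508 = -12395364108 + 508 = -12395363600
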